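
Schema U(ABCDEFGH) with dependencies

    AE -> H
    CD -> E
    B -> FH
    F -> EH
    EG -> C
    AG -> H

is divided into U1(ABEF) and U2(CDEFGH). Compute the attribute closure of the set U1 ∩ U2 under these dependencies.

EFH

U1 ∩ U2 = {EF}.
F → EH applies, adding H
Closure: {EFH}.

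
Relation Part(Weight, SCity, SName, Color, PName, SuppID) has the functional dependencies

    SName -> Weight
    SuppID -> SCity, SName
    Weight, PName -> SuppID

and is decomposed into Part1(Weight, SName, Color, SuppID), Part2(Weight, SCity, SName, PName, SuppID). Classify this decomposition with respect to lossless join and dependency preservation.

Lossless test: (Weight, SName, SuppID)⁺ = {Weight, SCity, SName, SuppID}, which is a superkey of neither fragment — lossy.
Dependency preservation: every FD's attributes lie within a single fragment, so each can be enforced locally — preserved.

lossy but dependency-preserving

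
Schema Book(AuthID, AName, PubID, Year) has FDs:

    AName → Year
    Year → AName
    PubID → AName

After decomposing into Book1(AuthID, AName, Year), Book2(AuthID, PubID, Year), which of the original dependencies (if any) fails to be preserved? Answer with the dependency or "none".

AName → Year lies within Book1.
Year → AName lies within Book1.
PubID → AName: restricted closure across fragments reaches AName.
Every dependency is enforceable on the fragments, so the decomposition is dependency-preserving.

none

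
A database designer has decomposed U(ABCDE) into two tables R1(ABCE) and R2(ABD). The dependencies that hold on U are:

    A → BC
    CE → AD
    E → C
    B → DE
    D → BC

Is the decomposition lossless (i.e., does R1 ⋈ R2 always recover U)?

Common attributes: R1 ∩ R2 = {AB}.
Closure of {AB}: A → BC applies, adding C; B → DE applies, adding DE. So (AB)⁺ = {ABCDE}.
This closure contains every attribute of R1, so R1 ∩ R2 → R1. The join is lossless.

Yes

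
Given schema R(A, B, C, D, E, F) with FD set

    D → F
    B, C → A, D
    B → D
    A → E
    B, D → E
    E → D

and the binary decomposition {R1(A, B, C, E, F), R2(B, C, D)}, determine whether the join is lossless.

Common attributes: R1 ∩ R2 = {B, C}.
Closure of {B, C}: B, C → A, D applies, adding A, D; A → E applies, adding E; D → F applies, adding F. So (B, C)⁺ = {A, B, C, D, E, F}.
This closure contains every attribute of R1, so R1 ∩ R2 → R1. The join is lossless.

Yes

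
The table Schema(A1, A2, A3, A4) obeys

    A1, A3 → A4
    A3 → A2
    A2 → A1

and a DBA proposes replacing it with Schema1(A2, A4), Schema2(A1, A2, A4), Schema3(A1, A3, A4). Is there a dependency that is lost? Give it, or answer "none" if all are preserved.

Check A3 → A2: no single fragment contains all of {A2, A3}, and the restricted closure of {A3} across the fragments never reaches {A2}.
A1, A3 → A4 is preserved.
A2 → A1 is preserved.

A3 → A2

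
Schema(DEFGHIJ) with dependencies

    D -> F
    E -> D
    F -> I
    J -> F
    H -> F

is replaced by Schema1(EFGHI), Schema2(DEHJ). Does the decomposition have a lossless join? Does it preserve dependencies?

lossy and not dependency-preserving

Lossless test: (EH)⁺ = {DEFHI}, which is a superkey of neither fragment — lossy.
Dependency preservation: the restricted closure of {D} across the fragments never reaches {F}, so D → F cannot be enforced without a join — not preserved.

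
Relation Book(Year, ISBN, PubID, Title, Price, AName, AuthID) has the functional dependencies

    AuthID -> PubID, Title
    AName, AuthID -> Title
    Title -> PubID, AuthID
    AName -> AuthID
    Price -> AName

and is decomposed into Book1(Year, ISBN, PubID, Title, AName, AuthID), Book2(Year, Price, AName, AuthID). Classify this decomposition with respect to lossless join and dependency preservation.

lossy but dependency-preserving

Lossless test: (Year, AName, AuthID)⁺ = {Year, PubID, Title, AName, AuthID}, which is a superkey of neither fragment — lossy.
Dependency preservation: every FD's attributes lie within a single fragment, so each can be enforced locally — preserved.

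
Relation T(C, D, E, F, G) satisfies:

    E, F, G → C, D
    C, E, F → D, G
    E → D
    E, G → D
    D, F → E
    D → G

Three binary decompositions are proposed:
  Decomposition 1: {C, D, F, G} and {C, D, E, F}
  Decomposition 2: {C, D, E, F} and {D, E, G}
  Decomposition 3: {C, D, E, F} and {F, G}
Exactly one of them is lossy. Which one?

Decomposition 1: common = {C, D, F}, closure = {C, D, E, F, G} → lossless.
Decomposition 2: common = {D, E}, closure = {D, E, G} → lossless.
Decomposition 3: common = {F}, closure = {F} → lossy.

Decomposition 3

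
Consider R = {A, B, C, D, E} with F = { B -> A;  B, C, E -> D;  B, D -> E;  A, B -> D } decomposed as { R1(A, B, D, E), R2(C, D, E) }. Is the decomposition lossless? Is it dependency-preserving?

Lossless test: (D, E)⁺ = {D, E}, which is a superkey of neither fragment — lossy.
Dependency preservation: B, C, E → D is not contained in any single fragment, but the restricted closure of its left-hand side across the fragments still reaches the right-hand side; the remaining FDs each lie inside some fragment. All dependencies are preserved.

lossy but dependency-preserving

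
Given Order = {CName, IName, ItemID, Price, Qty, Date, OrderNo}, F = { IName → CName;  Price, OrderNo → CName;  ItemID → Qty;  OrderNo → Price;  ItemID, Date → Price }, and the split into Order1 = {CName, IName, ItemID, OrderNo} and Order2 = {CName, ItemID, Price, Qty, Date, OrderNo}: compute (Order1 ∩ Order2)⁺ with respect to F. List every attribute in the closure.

Order1 ∩ Order2 = {CName, ItemID, OrderNo}.
ItemID → Qty applies, adding Qty
OrderNo → Price applies, adding Price
Closure: {CName, ItemID, Price, Qty, OrderNo}.

CName, ItemID, Price, Qty, OrderNo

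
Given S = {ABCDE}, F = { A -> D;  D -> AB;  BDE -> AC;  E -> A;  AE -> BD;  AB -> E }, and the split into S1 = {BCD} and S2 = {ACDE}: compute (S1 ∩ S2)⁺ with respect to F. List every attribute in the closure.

ABCDE

S1 ∩ S2 = {CD}.
D → AB applies, adding AB
AB → E applies, adding E
Closure: {ABCDE}.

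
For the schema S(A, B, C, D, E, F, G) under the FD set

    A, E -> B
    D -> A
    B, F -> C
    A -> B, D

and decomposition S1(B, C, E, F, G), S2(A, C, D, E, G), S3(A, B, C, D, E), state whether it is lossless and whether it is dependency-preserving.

Lossless test (chase): Rows 2 and 3 agree on A, E; apply A, E→B and equate their B entries. No row becomes fully distinguished — the join is lossy.
Dependency preservation: every FD's attributes lie within a single fragment, so each can be enforced locally — preserved.

lossy but dependency-preserving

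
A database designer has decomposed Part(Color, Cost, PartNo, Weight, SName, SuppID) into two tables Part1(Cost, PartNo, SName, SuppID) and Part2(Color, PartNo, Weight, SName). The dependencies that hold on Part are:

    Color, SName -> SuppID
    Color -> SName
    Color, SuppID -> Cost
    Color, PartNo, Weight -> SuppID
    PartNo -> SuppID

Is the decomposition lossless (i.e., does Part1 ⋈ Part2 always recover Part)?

No

Common attributes: Part1 ∩ Part2 = {PartNo, SName}.
Closure of {PartNo, SName}: PartNo → SuppID applies, adding SuppID. So (PartNo, SName)⁺ = {PartNo, SName, SuppID}.
The closure contains neither all of Part1 = {Cost, PartNo, SName, SuppID} nor all of Part2 = {Color, PartNo, Weight, SName}, so the common attributes are not a superkey of either fragment. The join is lossy.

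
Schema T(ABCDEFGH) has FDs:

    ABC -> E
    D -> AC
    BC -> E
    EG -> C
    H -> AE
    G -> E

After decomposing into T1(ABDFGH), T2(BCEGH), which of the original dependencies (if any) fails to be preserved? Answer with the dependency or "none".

D -> AC

Check D → AC: no single fragment contains all of {ACD}, and the restricted closure of {D} across the fragments never reaches {AC}.
ABC → E is preserved.
BC → E is preserved.
EG → C is preserved.
H → AE is preserved.
G → E is preserved.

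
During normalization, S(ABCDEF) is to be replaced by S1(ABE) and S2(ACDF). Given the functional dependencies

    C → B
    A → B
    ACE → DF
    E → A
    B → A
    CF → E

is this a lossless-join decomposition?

No

Common attributes: S1 ∩ S2 = {A}.
Closure of {A}: A → B applies, adding B. So (A)⁺ = {AB}.
The closure contains neither all of S1 = {ABE} nor all of S2 = {ACDF}, so the common attributes are not a superkey of either fragment. The join is lossy.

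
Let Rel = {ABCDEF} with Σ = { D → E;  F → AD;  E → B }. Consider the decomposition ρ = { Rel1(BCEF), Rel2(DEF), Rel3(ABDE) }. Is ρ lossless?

No

Chase test. Columns are ABCDEF; row i has aⱼ where attribute j ∈ Reli, else bᵢⱼ.
Initial tableau (one row per fragment):
  row 1: b11 a2 a3 b14 a5 a6
  row 2: b21 b22 b23 a4 a5 a6
  row 3: a1 a2 b33 a4 a5 b36
Rows 1 and 2 agree on F; apply F→AD and equate their AD entries.
Rows 1 and 2 agree on E; apply E→B and equate their B entries.
No row becomes fully distinguished — the join is lossy.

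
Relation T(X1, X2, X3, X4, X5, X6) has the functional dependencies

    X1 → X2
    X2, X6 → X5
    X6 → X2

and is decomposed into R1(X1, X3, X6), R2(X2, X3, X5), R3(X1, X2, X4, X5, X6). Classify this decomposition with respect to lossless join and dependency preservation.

lossy but dependency-preserving

Lossless test (chase): Rows 1 and 3 agree on X1; apply X1→X2 and equate their X2 entries. Rows 1 and 3 agree on X2, X6; apply X2, X6→X5 and equate their X5 entries. No row becomes fully distinguished — the join is lossy.
Dependency preservation: every FD's attributes lie within a single fragment, so each can be enforced locally — preserved.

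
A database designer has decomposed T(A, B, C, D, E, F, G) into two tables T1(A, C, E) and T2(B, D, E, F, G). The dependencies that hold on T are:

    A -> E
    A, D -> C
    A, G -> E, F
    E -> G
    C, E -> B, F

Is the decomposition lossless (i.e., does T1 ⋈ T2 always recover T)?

No

Common attributes: T1 ∩ T2 = {E}.
Closure of {E}: E → G applies, adding G. So (E)⁺ = {E, G}.
The closure contains neither all of T1 = {A, C, E} nor all of T2 = {B, D, E, F, G}, so the common attributes are not a superkey of either fragment. The join is lossy.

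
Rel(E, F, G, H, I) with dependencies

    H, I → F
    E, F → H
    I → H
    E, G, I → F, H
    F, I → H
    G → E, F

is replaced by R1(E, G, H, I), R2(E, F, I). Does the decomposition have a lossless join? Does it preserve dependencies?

Lossless test: (E, I)⁺ = {E, F, H, I}, which contains all of one fragment — lossless.
Dependency preservation: the restricted closure of {E, F} across the fragments never reaches {H}, so E, F → H cannot be enforced without a join — not preserved.

lossless but not dependency-preserving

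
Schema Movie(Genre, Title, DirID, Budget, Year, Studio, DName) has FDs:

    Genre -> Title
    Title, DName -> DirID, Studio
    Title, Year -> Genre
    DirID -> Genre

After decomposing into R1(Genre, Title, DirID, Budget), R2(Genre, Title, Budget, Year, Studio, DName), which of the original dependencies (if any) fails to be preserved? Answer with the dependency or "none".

Check Title, DName → DirID, Studio: no single fragment contains all of {Title, DirID, Studio, DName}, and the restricted closure of {Title, DName} across the fragments never reaches {DirID, Studio}.
Genre → Title is preserved.
Title, Year → Genre is preserved.
DirID → Genre is preserved.

Title, DName -> DirID, Studio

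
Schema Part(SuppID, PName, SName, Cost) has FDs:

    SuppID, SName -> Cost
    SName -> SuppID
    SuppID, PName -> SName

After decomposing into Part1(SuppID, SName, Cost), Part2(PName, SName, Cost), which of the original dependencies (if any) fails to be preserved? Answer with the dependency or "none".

Check SuppID, PName → SName: no single fragment contains all of {SuppID, PName, SName}, and the restricted closure of {SuppID, PName} across the fragments never reaches {SName}.
SuppID, SName → Cost is preserved.
SName → SuppID is preserved.

SuppID, PName -> SName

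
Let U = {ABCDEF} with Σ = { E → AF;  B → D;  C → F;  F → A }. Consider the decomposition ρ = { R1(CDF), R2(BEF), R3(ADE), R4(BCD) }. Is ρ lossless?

No

Chase test. Columns are ABCDEF; row i has aⱼ where attribute j ∈ Ri, else bᵢⱼ.
Initial tableau (one row per fragment):
  row 1: b11 b12 a3 a4 b15 a6
  row 2: b21 a2 b23 b24 a5 a6
  row 3: a1 b32 b33 a4 a5 b36
  row 4: b41 a2 a3 a4 b45 b46
Rows 2 and 3 agree on E; apply E→AF and equate their AF entries.
Rows 2 and 4 agree on B; apply B→D and equate their D entries.
Rows 1 and 4 agree on C; apply C→F and equate their F entries.
Rows 1 and 2 agree on F; apply F→A and equate their A entries.
Rows 1 and 4 agree on F; apply F→A and equate their A entries.
No row becomes fully distinguished — the join is lossy.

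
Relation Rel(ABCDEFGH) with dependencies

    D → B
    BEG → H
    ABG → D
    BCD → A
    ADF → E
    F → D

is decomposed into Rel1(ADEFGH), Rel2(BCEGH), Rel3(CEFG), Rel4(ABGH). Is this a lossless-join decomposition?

Chase test. Columns are ABCDEFGH; row i has aⱼ where attribute j ∈ Reli, else bᵢⱼ.
Initial tableau (one row per fragment):
  row 1: a1 b12 b13 a4 a5 a6 a7 a8
  row 2: b21 a2 a3 b24 a5 b26 a7 a8
  row 3: b31 b32 a3 b34 a5 a6 a7 b38
  row 4: a1 a2 b43 b44 b45 b46 a7 a8
Rows 1 and 3 agree on F; apply F→D and equate their D entries.
Rows 1 and 3 agree on D; apply D→B and equate their B entries.
Rows 1 and 3 agree on BEG; apply BEG→H and equate their H entries.
No row becomes fully distinguished — the join is lossy.

No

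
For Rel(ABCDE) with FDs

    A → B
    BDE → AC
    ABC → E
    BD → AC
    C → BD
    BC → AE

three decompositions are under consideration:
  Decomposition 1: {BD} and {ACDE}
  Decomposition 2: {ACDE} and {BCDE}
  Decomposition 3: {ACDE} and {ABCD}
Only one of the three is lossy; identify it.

Decomposition 1: common = {D}, closure = {D} → lossy.
Decomposition 2: common = {CDE}, closure = {ABCDE} → lossless.
Decomposition 3: common = {ACD}, closure = {ABCDE} → lossless.

Decomposition 1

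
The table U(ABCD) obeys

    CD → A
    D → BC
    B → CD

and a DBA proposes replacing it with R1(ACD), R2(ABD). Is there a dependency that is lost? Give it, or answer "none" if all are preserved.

none

CD → A lies within R1.
D → BC: restricted closure across fragments reaches BC.
B → CD: restricted closure across fragments reaches CD.
Every dependency is enforceable on the fragments, so the decomposition is dependency-preserving.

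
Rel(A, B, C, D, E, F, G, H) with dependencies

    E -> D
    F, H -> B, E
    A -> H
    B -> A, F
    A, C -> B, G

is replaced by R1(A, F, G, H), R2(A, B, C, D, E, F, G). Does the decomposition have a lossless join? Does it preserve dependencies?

lossless and dependency-preserving

Lossless test: (A, F, G)⁺ = {A, B, D, E, F, G, H}, which contains all of one fragment — lossless.
Dependency preservation: F, H → B, E is not contained in any single fragment, but the restricted closure of its left-hand side across the fragments still reaches the right-hand side; the remaining FDs each lie inside some fragment. All dependencies are preserved.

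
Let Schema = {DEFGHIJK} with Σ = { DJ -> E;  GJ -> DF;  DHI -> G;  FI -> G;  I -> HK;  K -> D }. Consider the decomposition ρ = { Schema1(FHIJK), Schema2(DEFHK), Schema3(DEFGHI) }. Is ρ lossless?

No

Chase test. Columns are DEFGHIJK; row i has aⱼ where attribute j ∈ Schemai, else bᵢⱼ.
Initial tableau (one row per fragment):
  row 1: b11 b12 a3 b14 a5 a6 a7 a8
  row 2: a1 a2 a3 b24 a5 b26 b27 a8
  row 3: a1 a2 a3 a4 a5 a6 b37 b38
Rows 1 and 3 agree on FI; apply FI→G and equate their G entries.
Rows 1 and 3 agree on I; apply I→HK and equate their HK entries.
Rows 1 and 2 agree on K; apply K→D and equate their D entries.
No row becomes fully distinguished — the join is lossy.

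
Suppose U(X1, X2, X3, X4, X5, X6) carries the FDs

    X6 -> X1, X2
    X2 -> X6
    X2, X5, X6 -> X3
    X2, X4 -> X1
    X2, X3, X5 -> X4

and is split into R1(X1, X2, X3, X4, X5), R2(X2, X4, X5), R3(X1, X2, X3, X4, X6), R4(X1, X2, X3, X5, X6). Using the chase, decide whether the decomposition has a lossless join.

Chase test. Columns are X1, X2, X3, X4, X5, X6; row i has aⱼ where attribute j ∈ Ri, else bᵢⱼ.
Initial tableau (one row per fragment):
  row 1: a1 a2 a3 a4 a5 b16
  row 2: b21 a2 b23 a4 a5 b26
  row 3: a1 a2 a3 a4 b35 a6
  row 4: a1 a2 a3 b44 a5 a6
Rows 1 and 2 agree on X2; apply X2→X6 and equate their X6 entries.
Rows 1 and 3 agree on X2; apply X2→X6 and equate their X6 entries.
Rows 1 and 2 agree on X2, X5, X6; apply X2, X5, X6→X3 and equate their X3 entries.
Rows 1 and 2 agree on X2, X4; apply X2, X4→X1 and equate their X1 entries.
Rows 1 and 4 agree on X2, X3, X5; apply X2, X3, X5→X4 and equate their X4 entries.
Row 1 is now all distinguished symbols — the join is lossless.

Yes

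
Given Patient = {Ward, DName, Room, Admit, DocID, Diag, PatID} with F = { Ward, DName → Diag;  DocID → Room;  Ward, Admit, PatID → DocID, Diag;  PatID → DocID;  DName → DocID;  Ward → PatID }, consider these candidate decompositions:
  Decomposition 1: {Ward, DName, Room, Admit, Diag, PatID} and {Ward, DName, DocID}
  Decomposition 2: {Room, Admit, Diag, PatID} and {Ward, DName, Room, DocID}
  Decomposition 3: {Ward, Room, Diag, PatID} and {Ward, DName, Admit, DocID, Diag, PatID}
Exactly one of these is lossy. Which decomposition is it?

Decomposition 2

Decomposition 1: common = {Ward, DName}, closure = {Ward, DName, Room, DocID, Diag, PatID} → lossless.
Decomposition 2: common = {Room}, closure = {Room} → lossy.
Decomposition 3: common = {Ward, Diag, PatID}, closure = {Ward, Room, DocID, Diag, PatID} → lossless.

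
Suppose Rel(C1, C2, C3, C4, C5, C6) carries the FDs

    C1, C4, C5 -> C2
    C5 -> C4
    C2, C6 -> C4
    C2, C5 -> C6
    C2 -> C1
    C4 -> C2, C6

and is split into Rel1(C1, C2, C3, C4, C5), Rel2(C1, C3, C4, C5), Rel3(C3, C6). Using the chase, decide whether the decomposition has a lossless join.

Chase test. Columns are C1, C2, C3, C4, C5, C6; row i has aⱼ where attribute j ∈ Reli, else bᵢⱼ.
Initial tableau (one row per fragment):
  row 1: a1 a2 a3 a4 a5 b16
  row 2: a1 b22 a3 a4 a5 b26
  row 3: b31 b32 a3 b34 b35 a6
Rows 1 and 2 agree on C1, C4, C5; apply C1, C4, C5→C2 and equate their C2 entries.
Rows 1 and 2 agree on C2, C5; apply C2, C5→C6 and equate their C6 entries.
No row becomes fully distinguished — the join is lossy.

No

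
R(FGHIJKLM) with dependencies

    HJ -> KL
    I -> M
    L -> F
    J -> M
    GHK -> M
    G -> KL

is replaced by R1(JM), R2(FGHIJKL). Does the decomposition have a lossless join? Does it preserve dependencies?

lossless but not dependency-preserving

Lossless test: (J)⁺ = {JM}, which contains all of one fragment — lossless.
Dependency preservation: the restricted closure of {I} across the fragments never reaches {M}, so I → M cannot be enforced without a join — not preserved.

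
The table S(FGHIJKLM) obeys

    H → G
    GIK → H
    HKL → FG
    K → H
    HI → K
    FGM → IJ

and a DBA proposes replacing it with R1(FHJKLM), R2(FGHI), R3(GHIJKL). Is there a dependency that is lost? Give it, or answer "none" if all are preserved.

Check FGM → IJ: no single fragment contains all of {FGIJM}, and the restricted closure of {FGM} across the fragments never reaches {IJ}.
H → G is preserved.
GIK → H is preserved.
HKL → FG is preserved.
K → H is preserved.
HI → K is preserved.

FGM → IJ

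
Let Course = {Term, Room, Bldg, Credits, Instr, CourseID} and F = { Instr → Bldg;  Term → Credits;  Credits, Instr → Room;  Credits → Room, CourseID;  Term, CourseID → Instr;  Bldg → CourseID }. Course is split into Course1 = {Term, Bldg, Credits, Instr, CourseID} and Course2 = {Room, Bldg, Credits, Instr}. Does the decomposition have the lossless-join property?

Common attributes: Course1 ∩ Course2 = {Bldg, Credits, Instr}.
Closure of {Bldg, Credits, Instr}: Credits, Instr → Room applies, adding Room; Credits → Room, CourseID applies, adding CourseID. So (Bldg, Credits, Instr)⁺ = {Room, Bldg, Credits, Instr, CourseID}.
This closure contains every attribute of Course2, so Course1 ∩ Course2 → Course2. The join is lossless.

Yes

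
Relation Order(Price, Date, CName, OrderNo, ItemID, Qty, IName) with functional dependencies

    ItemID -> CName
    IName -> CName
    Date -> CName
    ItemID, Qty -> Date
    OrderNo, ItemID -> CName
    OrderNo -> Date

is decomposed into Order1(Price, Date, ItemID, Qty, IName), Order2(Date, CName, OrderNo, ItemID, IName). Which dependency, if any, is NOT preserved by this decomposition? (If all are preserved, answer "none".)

ItemID → CName lies within Order2.
IName → CName lies within Order2.
Date → CName lies within Order2.
ItemID, Qty → Date lies within Order1.
OrderNo, ItemID → CName lies within Order2.
OrderNo → Date lies within Order2.
Every dependency is enforceable on the fragments, so the decomposition is dependency-preserving.

none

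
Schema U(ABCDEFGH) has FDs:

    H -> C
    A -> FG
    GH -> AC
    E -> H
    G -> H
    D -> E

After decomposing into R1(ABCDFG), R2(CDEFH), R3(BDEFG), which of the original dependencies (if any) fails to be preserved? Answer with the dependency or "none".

Check G → H: no single fragment contains all of {GH}, and the restricted closure of {G} across the fragments never reaches {H}.
H → C is preserved.
A → FG is preserved.
GH → AC is preserved.
E → H is preserved.
D → E is preserved.

G -> H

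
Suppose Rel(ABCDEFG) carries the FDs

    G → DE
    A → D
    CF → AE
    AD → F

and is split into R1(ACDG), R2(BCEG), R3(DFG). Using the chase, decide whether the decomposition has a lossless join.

Chase test. Columns are ABCDEFG; row i has aⱼ where attribute j ∈ Ri, else bᵢⱼ.
Initial tableau (one row per fragment):
  row 1: a1 b12 a3 a4 b15 b16 a7
  row 2: b21 a2 a3 b24 a5 b26 a7
  row 3: b31 b32 b33 a4 b35 a6 a7
Rows 1 and 2 agree on G; apply G→DE and equate their DE entries.
Rows 1 and 3 agree on G; apply G→DE and equate their DE entries.
No row becomes fully distinguished — the join is lossy.

No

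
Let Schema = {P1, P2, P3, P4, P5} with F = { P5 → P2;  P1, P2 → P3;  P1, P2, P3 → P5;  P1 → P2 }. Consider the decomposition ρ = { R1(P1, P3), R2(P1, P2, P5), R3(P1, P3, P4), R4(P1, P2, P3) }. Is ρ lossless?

Chase test. Columns are P1, P2, P3, P4, P5; row i has aⱼ where attribute j ∈ Ri, else bᵢⱼ.
Initial tableau (one row per fragment):
  row 1: a1 b12 a3 b14 b15
  row 2: a1 a2 b23 b24 a5
  row 3: a1 b32 a3 a4 b35
  row 4: a1 a2 a3 b44 b45
Rows 2 and 4 agree on P1, P2; apply P1, P2→P3 and equate their P3 entries.
Rows 2 and 4 agree on P1, P2, P3; apply P1, P2, P3→P5 and equate their P5 entries.
Rows 1 and 2 agree on P1; apply P1→P2 and equate their P2 entries.
Rows 1 and 3 agree on P1; apply P1→P2 and equate their P2 entries.
Rows 1 and 2 agree on P1, P2, P3; apply P1, P2, P3→P5 and equate their P5 entries.
Rows 1 and 3 agree on P1, P2, P3; apply P1, P2, P3→P5 and equate their P5 entries.
Row 3 is now all distinguished symbols — the join is lossless.

Yes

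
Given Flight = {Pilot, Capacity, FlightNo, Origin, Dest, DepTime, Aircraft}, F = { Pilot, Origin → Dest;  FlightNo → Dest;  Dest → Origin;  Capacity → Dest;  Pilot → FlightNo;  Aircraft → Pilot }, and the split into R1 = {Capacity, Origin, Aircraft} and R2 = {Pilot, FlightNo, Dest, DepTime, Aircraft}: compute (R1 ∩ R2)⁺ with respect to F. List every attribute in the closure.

Pilot, FlightNo, Origin, Dest, Aircraft

R1 ∩ R2 = {Aircraft}.
Aircraft → Pilot applies, adding Pilot
Pilot → FlightNo applies, adding FlightNo
FlightNo → Dest applies, adding Dest
Dest → Origin applies, adding Origin
Closure: {Pilot, FlightNo, Origin, Dest, Aircraft}.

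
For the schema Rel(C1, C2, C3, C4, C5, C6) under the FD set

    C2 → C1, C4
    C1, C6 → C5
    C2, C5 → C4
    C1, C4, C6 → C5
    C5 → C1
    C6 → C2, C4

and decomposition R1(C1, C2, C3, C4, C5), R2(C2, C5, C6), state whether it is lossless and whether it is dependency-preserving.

Lossless test: (C2, C5)⁺ = {C1, C2, C4, C5}, which is a superkey of neither fragment — lossy.
Dependency preservation: C1, C6 → C5; C1, C4, C6 → C5; C6 → C2, C4 are not contained in any single fragment, but the restricted closure of each left-hand side across the fragments still reaches the right-hand side; the remaining FDs each lie inside some fragment. All dependencies are preserved.

lossy but dependency-preserving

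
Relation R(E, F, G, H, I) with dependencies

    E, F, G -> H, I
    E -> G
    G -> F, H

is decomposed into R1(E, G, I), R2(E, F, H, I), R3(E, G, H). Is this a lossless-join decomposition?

Chase test. Columns are E, F, G, H, I; row i has aⱼ where attribute j ∈ Ri, else bᵢⱼ.
Initial tableau (one row per fragment):
  row 1: a1 b12 a3 b14 a5
  row 2: a1 a2 b23 a4 a5
  row 3: a1 b32 a3 a4 b35
Rows 1 and 2 agree on E; apply E→G and equate their G entries.
Rows 1 and 2 agree on G; apply G→F, H and equate their F, H entries.
Rows 1 and 3 agree on G; apply G→F, H and equate their F, H entries.
Rows 1 and 3 agree on E, F, G; apply E, F, G→H, I and equate their H, I entries.
Row 1 is now all distinguished symbols — the join is lossless.

Yes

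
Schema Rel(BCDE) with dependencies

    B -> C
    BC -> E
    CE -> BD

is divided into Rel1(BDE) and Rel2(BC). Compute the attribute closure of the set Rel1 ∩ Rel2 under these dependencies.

BCDE

Rel1 ∩ Rel2 = {B}.
B → C applies, adding C
BC → E applies, adding E
CE → BD applies, adding D
Closure: {BCDE}.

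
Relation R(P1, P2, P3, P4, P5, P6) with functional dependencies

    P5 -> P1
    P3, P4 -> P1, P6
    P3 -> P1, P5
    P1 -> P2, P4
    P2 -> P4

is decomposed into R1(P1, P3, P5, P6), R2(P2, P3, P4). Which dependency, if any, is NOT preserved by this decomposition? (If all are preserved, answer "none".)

P1 -> P2, P4

Check P1 → P2, P4: no single fragment contains all of {P1, P2, P4}, and the restricted closure of {P1} across the fragments never reaches {P2, P4}.
P5 → P1 is preserved.
P3, P4 → P1, P6 is preserved.
P3 → P1, P5 is preserved.
P2 → P4 is preserved.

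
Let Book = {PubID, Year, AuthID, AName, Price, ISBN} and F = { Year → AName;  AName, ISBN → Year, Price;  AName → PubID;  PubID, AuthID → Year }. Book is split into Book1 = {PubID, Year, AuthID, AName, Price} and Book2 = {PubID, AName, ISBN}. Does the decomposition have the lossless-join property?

No

Common attributes: Book1 ∩ Book2 = {PubID, AName}.
No dependency enlarges {PubID, AName}, so (PubID, AName)⁺ = {PubID, AName}.
The closure contains neither all of Book1 = {PubID, Year, AuthID, AName, Price} nor all of Book2 = {PubID, AName, ISBN}, so the common attributes are not a superkey of either fragment. The join is lossy.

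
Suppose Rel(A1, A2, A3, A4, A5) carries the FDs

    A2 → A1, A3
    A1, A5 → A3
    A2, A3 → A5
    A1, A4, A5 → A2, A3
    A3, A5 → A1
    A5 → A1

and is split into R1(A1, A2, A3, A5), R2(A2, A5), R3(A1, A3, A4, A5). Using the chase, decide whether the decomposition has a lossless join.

Chase test. Columns are A1, A2, A3, A4, A5; row i has aⱼ where attribute j ∈ Ri, else bᵢⱼ.
Initial tableau (one row per fragment):
  row 1: a1 a2 a3 b14 a5
  row 2: b21 a2 b23 b24 a5
  row 3: a1 b32 a3 a4 a5
Rows 1 and 2 agree on A2; apply A2→A1, A3 and equate their A1, A3 entries.
No row becomes fully distinguished — the join is lossy.

No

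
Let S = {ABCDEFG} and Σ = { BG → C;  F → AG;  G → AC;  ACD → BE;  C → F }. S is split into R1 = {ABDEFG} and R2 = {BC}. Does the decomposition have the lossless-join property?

No

Common attributes: R1 ∩ R2 = {B}.
No dependency enlarges {B}, so (B)⁺ = {B}.
The closure contains neither all of R1 = {ABDEFG} nor all of R2 = {BC}, so the common attributes are not a superkey of either fragment. The join is lossy.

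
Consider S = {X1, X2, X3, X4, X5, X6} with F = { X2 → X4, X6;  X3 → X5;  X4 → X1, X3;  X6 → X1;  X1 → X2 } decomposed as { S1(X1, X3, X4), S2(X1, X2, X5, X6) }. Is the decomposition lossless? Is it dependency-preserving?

Lossless test: (X1)⁺ = {X1, X2, X3, X4, X5, X6}, which contains all of one fragment — lossless.
Dependency preservation: the restricted closure of {X3} across the fragments never reaches {X5}, so X3 → X5 cannot be enforced without a join — not preserved.

lossless but not dependency-preserving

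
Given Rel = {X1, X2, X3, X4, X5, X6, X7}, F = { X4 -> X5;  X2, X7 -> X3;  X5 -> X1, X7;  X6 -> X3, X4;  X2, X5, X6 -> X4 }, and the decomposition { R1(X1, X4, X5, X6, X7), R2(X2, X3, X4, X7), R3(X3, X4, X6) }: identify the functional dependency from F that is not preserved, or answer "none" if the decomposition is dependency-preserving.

X4 → X5 lies within R1.
X2, X7 → X3 lies within R2.
X5 → X1, X7 lies within R1.
X6 → X3, X4 lies within R3.
X2, X5, X6 → X4: restricted closure across fragments reaches X4.
Every dependency is enforceable on the fragments, so the decomposition is dependency-preserving.

none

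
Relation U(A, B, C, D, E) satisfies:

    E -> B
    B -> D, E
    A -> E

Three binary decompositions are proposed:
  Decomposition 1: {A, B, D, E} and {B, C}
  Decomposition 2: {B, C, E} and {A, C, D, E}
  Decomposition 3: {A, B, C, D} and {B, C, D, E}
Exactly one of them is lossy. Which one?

Decomposition 1: common = {B}, closure = {B, D, E} → lossy.
Decomposition 2: common = {C, E}, closure = {B, C, D, E} → lossless.
Decomposition 3: common = {B, C, D}, closure = {B, C, D, E} → lossless.

Decomposition 1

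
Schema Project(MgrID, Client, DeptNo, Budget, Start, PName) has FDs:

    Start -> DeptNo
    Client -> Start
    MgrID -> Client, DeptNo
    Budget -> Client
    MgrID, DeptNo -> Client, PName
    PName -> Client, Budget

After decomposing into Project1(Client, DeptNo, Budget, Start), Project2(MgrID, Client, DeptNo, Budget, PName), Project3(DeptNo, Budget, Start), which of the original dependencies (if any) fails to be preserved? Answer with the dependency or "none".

none

Start → DeptNo lies within Project1.
Client → Start lies within Project1.
MgrID → Client, DeptNo lies within Project2.
Budget → Client lies within Project1.
MgrID, DeptNo → Client, PName lies within Project2.
PName → Client, Budget lies within Project2.
Every dependency is enforceable on the fragments, so the decomposition is dependency-preserving.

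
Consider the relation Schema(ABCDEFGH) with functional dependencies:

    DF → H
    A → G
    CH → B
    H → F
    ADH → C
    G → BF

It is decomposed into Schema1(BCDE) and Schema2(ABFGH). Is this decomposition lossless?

Common attributes: Schema1 ∩ Schema2 = {B}.
No dependency enlarges {B}, so (B)⁺ = {B}.
The closure contains neither all of Schema1 = {BCDE} nor all of Schema2 = {ABFGH}, so the common attributes are not a superkey of either fragment. The join is lossy.

No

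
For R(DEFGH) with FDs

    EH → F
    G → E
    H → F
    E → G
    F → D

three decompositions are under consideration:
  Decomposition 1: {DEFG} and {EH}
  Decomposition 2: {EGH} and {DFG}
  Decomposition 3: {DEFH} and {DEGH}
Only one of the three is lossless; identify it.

Decomposition 1: common = {E}, closure = {EG} → lossy.
Decomposition 2: common = {G}, closure = {EG} → lossy.
Decomposition 3: common = {DEH}, closure = {DEFGH} → lossless.

Decomposition 3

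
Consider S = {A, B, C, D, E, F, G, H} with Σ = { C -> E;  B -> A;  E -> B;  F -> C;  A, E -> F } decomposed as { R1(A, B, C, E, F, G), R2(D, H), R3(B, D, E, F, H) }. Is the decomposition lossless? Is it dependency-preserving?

Lossless test (chase): Rows 1 and 3 agree on B; apply B→A and equate their A entries. Rows 1 and 3 agree on F; apply F→C and equate their C entries. No row becomes fully distinguished — the join is lossy.
Dependency preservation: every FD's attributes lie within a single fragment, so each can be enforced locally — preserved.

lossy but dependency-preserving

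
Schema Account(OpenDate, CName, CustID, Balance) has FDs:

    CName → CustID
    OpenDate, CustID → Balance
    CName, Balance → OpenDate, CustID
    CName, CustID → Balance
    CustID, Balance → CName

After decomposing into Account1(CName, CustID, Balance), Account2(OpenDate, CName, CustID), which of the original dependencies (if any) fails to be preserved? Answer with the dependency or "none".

CName → CustID lies within Account1.
OpenDate, CustID → Balance: restricted closure across fragments reaches Balance.
CName, Balance → OpenDate, CustID: restricted closure across fragments reaches OpenDate, CustID.
CName, CustID → Balance lies within Account1.
CustID, Balance → CName lies within Account1.
Every dependency is enforceable on the fragments, so the decomposition is dependency-preserving.

none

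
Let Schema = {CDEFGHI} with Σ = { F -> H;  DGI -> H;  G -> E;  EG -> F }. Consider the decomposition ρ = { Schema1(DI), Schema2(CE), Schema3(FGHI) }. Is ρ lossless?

Chase test. Columns are CDEFGHI; row i has aⱼ where attribute j ∈ Schemai, else bᵢⱼ.
Initial tableau (one row per fragment):
  row 1: b11 a2 b13 b14 b15 b16 a7
  row 2: a1 b22 a3 b24 b25 b26 b27
  row 3: b31 b32 b33 a4 a5 a6 a7
No row becomes fully distinguished — the join is lossy.

No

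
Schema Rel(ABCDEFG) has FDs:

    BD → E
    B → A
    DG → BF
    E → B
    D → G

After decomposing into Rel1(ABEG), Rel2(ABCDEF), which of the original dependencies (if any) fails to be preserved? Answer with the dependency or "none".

D → G

Check D → G: no single fragment contains all of {DG}, and the restricted closure of {D} across the fragments never reaches {G}.
BD → E is preserved.
B → A is preserved.
DG → BF is preserved.
E → B is preserved.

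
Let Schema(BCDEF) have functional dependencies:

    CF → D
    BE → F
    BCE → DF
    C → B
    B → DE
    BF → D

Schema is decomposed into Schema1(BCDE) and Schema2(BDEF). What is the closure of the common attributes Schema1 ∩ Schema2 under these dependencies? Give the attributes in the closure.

BDEF

Schema1 ∩ Schema2 = {BDE}.
BE → F applies, adding F
Closure: {BDEF}.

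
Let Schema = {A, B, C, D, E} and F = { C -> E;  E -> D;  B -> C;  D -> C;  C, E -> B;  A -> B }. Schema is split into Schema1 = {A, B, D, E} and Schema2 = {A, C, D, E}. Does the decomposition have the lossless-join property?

Yes

Common attributes: Schema1 ∩ Schema2 = {A, D, E}.
Closure of {A, D, E}: D → C applies, adding C; C, E → B applies, adding B. So (A, D, E)⁺ = {A, B, C, D, E}.
This closure contains every attribute of Schema1, so Schema1 ∩ Schema2 → Schema1. The join is lossless.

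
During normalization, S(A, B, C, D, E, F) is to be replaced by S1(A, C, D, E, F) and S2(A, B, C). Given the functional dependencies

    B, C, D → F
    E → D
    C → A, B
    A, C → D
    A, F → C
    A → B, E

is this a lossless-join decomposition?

Common attributes: S1 ∩ S2 = {A, C}.
Closure of {A, C}: C → A, B applies, adding B; A, C → D applies, adding D; A → B, E applies, adding E; B, C, D → F applies, adding F. So (A, C)⁺ = {A, B, C, D, E, F}.
This closure contains every attribute of S1, so S1 ∩ S2 → S1. The join is lossless.

Yes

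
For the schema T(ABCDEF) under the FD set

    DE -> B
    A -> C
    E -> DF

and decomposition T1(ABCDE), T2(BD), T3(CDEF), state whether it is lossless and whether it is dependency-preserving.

Lossless test (chase): Rows 1 and 3 agree on DE; apply DE→B and equate their B entries. Rows 1 and 3 agree on E; apply E→DF and equate their DF entries. Row 1 is now all distinguished symbols — the join is lossless.
Dependency preservation: every FD's attributes lie within a single fragment, so each can be enforced locally — preserved.

lossless and dependency-preserving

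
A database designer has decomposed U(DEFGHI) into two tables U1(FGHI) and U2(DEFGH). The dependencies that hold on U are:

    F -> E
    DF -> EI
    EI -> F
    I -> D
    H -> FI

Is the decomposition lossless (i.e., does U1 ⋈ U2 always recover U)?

Common attributes: U1 ∩ U2 = {FGH}.
Closure of {FGH}: F → E applies, adding E; H → FI applies, adding I; I → D applies, adding D. So (FGH)⁺ = {DEFGHI}.
This closure contains every attribute of U1, so U1 ∩ U2 → U1. The join is lossless.

Yes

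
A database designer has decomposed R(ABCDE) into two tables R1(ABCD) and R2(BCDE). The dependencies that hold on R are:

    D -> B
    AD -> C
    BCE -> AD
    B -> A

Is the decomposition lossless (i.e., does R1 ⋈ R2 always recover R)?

Common attributes: R1 ∩ R2 = {BCD}.
Closure of {BCD}: B → A applies, adding A. So (BCD)⁺ = {ABCD}.
This closure contains every attribute of R1, so R1 ∩ R2 → R1. The join is lossless.

Yes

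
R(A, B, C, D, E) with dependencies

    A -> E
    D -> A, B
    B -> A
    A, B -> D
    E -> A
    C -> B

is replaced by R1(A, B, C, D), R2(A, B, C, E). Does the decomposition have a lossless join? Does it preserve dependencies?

lossless and dependency-preserving

Lossless test: (A, B, C)⁺ = {A, B, C, D, E}, which contains all of one fragment — lossless.
Dependency preservation: every FD's attributes lie within a single fragment, so each can be enforced locally — preserved.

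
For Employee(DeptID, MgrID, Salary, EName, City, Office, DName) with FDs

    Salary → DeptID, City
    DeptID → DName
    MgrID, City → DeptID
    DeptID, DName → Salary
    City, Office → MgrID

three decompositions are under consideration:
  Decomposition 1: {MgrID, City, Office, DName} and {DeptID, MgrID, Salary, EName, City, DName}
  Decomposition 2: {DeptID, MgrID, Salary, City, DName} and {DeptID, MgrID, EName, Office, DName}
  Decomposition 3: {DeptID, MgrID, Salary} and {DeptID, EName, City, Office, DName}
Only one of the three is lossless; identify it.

Decomposition 2

Decomposition 1: common = {MgrID, City, DName}, closure = {DeptID, MgrID, Salary, City, DName} → lossy.
Decomposition 2: common = {DeptID, MgrID, DName}, closure = {DeptID, MgrID, Salary, City, DName} → lossless.
Decomposition 3: common = {DeptID}, closure = {DeptID, Salary, City, DName} → lossy.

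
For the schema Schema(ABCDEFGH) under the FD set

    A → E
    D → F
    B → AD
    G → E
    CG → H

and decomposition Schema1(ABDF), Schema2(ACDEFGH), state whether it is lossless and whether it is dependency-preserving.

Lossless test: (ADF)⁺ = {ADEF}, which is a superkey of neither fragment — lossy.
Dependency preservation: every FD's attributes lie within a single fragment, so each can be enforced locally — preserved.

lossy but dependency-preserving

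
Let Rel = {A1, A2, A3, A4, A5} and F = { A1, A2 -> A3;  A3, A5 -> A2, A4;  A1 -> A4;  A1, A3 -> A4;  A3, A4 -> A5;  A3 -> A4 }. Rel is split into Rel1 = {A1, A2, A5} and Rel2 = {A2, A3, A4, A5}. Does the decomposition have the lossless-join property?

Common attributes: Rel1 ∩ Rel2 = {A2, A5}.
No dependency enlarges {A2, A5}, so (A2, A5)⁺ = {A2, A5}.
The closure contains neither all of Rel1 = {A1, A2, A5} nor all of Rel2 = {A2, A3, A4, A5}, so the common attributes are not a superkey of either fragment. The join is lossy.

No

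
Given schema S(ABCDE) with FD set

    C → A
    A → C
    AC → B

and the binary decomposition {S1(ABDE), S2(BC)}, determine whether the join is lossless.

No

Common attributes: S1 ∩ S2 = {B}.
No dependency enlarges {B}, so (B)⁺ = {B}.
The closure contains neither all of S1 = {ABDE} nor all of S2 = {BC}, so the common attributes are not a superkey of either fragment. The join is lossy.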